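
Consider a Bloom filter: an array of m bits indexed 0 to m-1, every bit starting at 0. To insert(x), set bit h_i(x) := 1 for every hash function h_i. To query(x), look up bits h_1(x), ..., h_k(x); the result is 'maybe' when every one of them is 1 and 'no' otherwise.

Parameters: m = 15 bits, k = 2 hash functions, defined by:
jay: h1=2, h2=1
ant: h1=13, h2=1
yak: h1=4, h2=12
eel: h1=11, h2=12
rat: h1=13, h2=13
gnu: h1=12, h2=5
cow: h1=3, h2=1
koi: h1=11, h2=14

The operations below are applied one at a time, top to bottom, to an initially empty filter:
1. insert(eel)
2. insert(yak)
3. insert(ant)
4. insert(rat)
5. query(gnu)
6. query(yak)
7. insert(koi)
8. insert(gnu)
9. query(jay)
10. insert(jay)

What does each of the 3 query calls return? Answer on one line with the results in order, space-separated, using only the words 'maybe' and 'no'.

Start: bits=000000000000000
Op 1: insert eel -> sets bits 11 12 -> bits=000000000001100
Op 2: insert yak -> sets bits 4 12 -> bits=000010000001100
Op 3: insert ant -> sets bits 1 13 -> bits=010010000001110
Op 4: insert rat -> sets bits 13 -> bits=010010000001110
Op 5: query gnu -> checks bit5=0, bit12=1 (has a 0) -> no
Op 6: query yak -> checks bit4=1, bit12=1 (all 1) -> maybe
Op 7: insert koi -> sets bits 11 14 -> bits=010010000001111
Op 8: insert gnu -> sets bits 5 12 -> bits=010011000001111
Op 9: query jay -> checks bit1=1, bit2=0 (has a 0) -> no
Op 10: insert jay -> sets bits 1 2 -> bits=011011000001111
Query results in order: no maybe no

Answer: no maybe no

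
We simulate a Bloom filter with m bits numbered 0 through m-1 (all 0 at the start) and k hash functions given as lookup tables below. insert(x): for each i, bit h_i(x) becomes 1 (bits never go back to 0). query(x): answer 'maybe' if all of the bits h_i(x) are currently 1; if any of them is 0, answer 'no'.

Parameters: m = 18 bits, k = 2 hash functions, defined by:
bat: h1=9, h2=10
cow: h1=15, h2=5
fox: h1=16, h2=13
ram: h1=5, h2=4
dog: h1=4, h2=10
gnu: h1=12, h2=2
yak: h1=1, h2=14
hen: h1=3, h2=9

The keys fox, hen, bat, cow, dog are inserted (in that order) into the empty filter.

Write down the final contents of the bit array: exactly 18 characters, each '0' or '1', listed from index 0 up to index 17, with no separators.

Start: bits=000000000000000000
After insert 'fox': sets bits 13 16 -> bits=000000000000010010
After insert 'hen': sets bits 3 9 -> bits=000100000100010010
After insert 'bat': sets bits 9 10 -> bits=000100000110010010
After insert 'cow': sets bits 5 15 -> bits=000101000110010110
After insert 'dog': sets bits 4 10 -> bits=000111000110010110

Answer: 000111000110010110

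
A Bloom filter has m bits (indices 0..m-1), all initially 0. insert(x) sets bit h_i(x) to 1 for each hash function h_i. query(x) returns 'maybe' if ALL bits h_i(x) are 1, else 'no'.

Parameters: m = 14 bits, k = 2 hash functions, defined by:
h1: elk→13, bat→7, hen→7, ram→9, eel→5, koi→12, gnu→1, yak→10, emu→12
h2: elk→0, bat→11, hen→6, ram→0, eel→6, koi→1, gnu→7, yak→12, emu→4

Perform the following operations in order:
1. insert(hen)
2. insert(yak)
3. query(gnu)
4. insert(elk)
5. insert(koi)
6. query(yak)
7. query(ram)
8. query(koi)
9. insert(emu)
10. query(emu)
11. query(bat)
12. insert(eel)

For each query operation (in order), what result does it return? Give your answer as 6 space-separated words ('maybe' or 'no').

Start: bits=00000000000000
Op 1: insert hen -> sets bits 6 7 -> bits=00000011000000
Op 2: insert yak -> sets bits 10 12 -> bits=00000011001010
Op 3: query gnu -> checks bit1=0, bit7=1 (has a 0) -> no
Op 4: insert elk -> sets bits 0 13 -> bits=10000011001011
Op 5: insert koi -> sets bits 1 12 -> bits=11000011001011
Op 6: query yak -> checks bit10=1, bit12=1 (all 1) -> maybe
Op 7: query ram -> checks bit0=1, bit9=0 (has a 0) -> no
Op 8: query koi -> checks bit1=1, bit12=1 (all 1) -> maybe
Op 9: insert emu -> sets bits 4 12 -> bits=11001011001011
Op 10: query emu -> checks bit4=1, bit12=1 (all 1) -> maybe
Op 11: query bat -> checks bit7=1, bit11=0 (has a 0) -> no
Op 12: insert eel -> sets bits 5 6 -> bits=11001111001011
Query results in order: no maybe no maybe maybe no

Answer: no maybe no maybe maybe no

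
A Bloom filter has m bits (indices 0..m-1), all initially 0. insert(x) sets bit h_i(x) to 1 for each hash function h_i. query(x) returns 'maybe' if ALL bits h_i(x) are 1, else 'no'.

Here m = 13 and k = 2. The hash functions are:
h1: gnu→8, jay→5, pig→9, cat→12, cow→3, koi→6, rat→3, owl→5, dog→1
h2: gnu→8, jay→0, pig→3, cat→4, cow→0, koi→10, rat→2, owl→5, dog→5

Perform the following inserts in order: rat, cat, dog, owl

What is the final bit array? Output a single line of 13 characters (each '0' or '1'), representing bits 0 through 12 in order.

Start: bits=0000000000000
After insert 'rat': sets bits 2 3 -> bits=0011000000000
After insert 'cat': sets bits 4 12 -> bits=0011100000001
After insert 'dog': sets bits 1 5 -> bits=0111110000001
After insert 'owl': sets bits 5 -> bits=0111110000001

Answer: 0111110000001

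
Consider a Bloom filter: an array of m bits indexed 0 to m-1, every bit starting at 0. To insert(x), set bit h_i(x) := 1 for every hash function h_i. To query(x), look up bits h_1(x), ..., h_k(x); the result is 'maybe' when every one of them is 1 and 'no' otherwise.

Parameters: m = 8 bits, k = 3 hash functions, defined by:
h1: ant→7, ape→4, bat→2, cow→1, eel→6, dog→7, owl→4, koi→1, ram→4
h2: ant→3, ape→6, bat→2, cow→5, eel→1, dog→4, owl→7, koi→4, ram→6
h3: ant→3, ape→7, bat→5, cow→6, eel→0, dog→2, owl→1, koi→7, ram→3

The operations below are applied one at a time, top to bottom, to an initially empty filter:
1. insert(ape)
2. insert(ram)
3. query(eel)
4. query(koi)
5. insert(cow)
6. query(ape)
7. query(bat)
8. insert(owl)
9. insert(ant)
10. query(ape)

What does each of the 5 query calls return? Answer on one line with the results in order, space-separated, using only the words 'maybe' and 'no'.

Answer: no no maybe no maybe

Derivation:
Start: bits=00000000
Op 1: insert ape -> sets bits 4 6 7 -> bits=00001011
Op 2: insert ram -> sets bits 3 4 6 -> bits=00011011
Op 3: query eel -> checks bit0=0, bit1=0, bit6=1 (has a 0) -> no
Op 4: query koi -> checks bit1=0, bit4=1, bit7=1 (has a 0) -> no
Op 5: insert cow -> sets bits 1 5 6 -> bits=01011111
Op 6: query ape -> checks bit4=1, bit6=1, bit7=1 (all 1) -> maybe
Op 7: query bat -> checks bit2=0, bit5=1 (has a 0) -> no
Op 8: insert owl -> sets bits 1 4 7 -> bits=01011111
Op 9: insert ant -> sets bits 3 7 -> bits=01011111
Op 10: query ape -> checks bit4=1, bit6=1, bit7=1 (all 1) -> maybe
Query results in order: no no maybe no maybe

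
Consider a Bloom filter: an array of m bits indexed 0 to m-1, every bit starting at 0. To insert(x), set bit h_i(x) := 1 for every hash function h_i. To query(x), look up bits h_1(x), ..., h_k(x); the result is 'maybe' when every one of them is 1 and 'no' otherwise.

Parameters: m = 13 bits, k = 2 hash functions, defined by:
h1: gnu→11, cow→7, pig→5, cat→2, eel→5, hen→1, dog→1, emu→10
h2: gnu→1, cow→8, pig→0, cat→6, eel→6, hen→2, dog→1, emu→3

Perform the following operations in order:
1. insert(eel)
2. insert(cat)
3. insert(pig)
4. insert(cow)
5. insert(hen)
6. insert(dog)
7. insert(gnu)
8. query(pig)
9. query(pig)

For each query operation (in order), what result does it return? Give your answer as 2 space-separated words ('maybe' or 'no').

Answer: maybe maybe

Derivation:
Start: bits=0000000000000
Op 1: insert eel -> sets bits 5 6 -> bits=0000011000000
Op 2: insert cat -> sets bits 2 6 -> bits=0010011000000
Op 3: insert pig -> sets bits 0 5 -> bits=1010011000000
Op 4: insert cow -> sets bits 7 8 -> bits=1010011110000
Op 5: insert hen -> sets bits 1 2 -> bits=1110011110000
Op 6: insert dog -> sets bits 1 -> bits=1110011110000
Op 7: insert gnu -> sets bits 1 11 -> bits=1110011110010
Op 8: query pig -> checks bit0=1, bit5=1 (all 1) -> maybe
Op 9: query pig -> checks bit0=1, bit5=1 (all 1) -> maybe
Query results in order: maybe maybe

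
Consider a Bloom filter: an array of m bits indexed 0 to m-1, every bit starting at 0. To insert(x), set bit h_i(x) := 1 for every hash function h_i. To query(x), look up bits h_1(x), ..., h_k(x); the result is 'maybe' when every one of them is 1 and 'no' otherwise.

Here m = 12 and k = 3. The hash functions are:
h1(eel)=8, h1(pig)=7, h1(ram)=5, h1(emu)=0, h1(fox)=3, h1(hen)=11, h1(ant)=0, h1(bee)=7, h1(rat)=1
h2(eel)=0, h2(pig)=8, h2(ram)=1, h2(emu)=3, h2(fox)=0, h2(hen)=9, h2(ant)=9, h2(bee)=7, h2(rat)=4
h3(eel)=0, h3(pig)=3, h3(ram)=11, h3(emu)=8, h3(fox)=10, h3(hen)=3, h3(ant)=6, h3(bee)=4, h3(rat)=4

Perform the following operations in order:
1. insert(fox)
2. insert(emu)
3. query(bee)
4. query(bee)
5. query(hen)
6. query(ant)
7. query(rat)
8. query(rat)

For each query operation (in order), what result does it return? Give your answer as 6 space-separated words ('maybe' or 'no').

Start: bits=000000000000
Op 1: insert fox -> sets bits 0 3 10 -> bits=100100000010
Op 2: insert emu -> sets bits 0 3 8 -> bits=100100001010
Op 3: query bee -> checks bit4=0, bit7=0 (has a 0) -> no
Op 4: query bee -> checks bit4=0, bit7=0 (has a 0) -> no
Op 5: query hen -> checks bit3=1, bit9=0, bit11=0 (has a 0) -> no
Op 6: query ant -> checks bit0=1, bit6=0, bit9=0 (has a 0) -> no
Op 7: query rat -> checks bit1=0, bit4=0 (has a 0) -> no
Op 8: query rat -> checks bit1=0, bit4=0 (has a 0) -> no
Query results in order: no no no no no no

Answer: no no no no no no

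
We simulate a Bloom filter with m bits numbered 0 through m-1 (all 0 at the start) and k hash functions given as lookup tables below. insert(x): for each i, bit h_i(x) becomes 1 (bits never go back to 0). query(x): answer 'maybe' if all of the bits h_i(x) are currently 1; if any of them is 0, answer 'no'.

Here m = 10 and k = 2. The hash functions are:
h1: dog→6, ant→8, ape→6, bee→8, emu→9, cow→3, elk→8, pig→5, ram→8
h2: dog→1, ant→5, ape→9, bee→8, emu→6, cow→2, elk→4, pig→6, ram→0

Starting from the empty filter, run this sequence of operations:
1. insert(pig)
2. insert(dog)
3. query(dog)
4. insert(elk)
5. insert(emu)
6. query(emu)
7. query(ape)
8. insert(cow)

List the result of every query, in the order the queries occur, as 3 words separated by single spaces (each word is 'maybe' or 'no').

Answer: maybe maybe maybe

Derivation:
Start: bits=0000000000
Op 1: insert pig -> sets bits 5 6 -> bits=0000011000
Op 2: insert dog -> sets bits 1 6 -> bits=0100011000
Op 3: query dog -> checks bit1=1, bit6=1 (all 1) -> maybe
Op 4: insert elk -> sets bits 4 8 -> bits=0100111010
Op 5: insert emu -> sets bits 6 9 -> bits=0100111011
Op 6: query emu -> checks bit6=1, bit9=1 (all 1) -> maybe
Op 7: query ape -> checks bit6=1, bit9=1 (all 1) -> maybe
Op 8: insert cow -> sets bits 2 3 -> bits=0111111011
Query results in order: maybe maybe maybe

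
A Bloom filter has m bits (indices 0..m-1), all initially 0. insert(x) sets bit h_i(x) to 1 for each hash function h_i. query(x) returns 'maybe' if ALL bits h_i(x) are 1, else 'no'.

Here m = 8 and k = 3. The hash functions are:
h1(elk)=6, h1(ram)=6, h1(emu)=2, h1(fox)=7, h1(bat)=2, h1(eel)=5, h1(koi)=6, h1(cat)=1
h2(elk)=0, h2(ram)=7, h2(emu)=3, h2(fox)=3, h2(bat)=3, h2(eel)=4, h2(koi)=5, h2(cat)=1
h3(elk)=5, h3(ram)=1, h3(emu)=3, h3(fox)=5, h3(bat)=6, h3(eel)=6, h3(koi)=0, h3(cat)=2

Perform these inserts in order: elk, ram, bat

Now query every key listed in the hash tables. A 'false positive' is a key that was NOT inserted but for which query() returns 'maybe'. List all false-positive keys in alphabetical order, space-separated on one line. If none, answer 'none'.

Answer: cat emu fox koi

Derivation:
Start: bits=00000000
After insert 'elk': sets bits 0 5 6 -> bits=10000110
After insert 'ram': sets bits 1 6 7 -> bits=11000111
After insert 'bat': sets bits 2 3 6 -> bits=11110111
Not inserted: cat eel emu fox koi — query each against bits=11110111:
query cat: checks bit1=1, bit2=1 (all 1) -> maybe => FALSE POSITIVE
query eel: checks bit4=0, bit5=1, bit6=1 (has a 0) -> no => not a false positive
query emu: checks bit2=1, bit3=1 (all 1) -> maybe => FALSE POSITIVE
query fox: checks bit3=1, bit5=1, bit7=1 (all 1) -> maybe => FALSE POSITIVE
query koi: checks bit0=1, bit5=1, bit6=1 (all 1) -> maybe => FALSE POSITIVE
False positives (alphabetical): cat emu fox koi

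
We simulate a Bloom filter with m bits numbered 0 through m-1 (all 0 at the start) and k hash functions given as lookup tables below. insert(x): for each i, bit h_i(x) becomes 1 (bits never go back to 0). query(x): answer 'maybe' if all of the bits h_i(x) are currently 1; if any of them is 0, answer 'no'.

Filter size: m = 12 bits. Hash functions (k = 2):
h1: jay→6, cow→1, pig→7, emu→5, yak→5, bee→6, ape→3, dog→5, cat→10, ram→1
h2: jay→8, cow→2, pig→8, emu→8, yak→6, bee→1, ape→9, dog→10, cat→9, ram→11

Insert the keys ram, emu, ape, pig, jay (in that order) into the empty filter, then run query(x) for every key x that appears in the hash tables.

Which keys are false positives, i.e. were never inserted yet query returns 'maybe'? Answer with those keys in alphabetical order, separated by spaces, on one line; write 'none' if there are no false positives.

Answer: bee yak

Derivation:
Start: bits=000000000000
After insert 'ram': sets bits 1 11 -> bits=010000000001
After insert 'emu': sets bits 5 8 -> bits=010001001001
After insert 'ape': sets bits 3 9 -> bits=010101001101
After insert 'pig': sets bits 7 8 -> bits=010101011101
After insert 'jay': sets bits 6 8 -> bits=010101111101
Not inserted: bee cat cow dog yak — query each against bits=010101111101:
query bee: checks bit1=1, bit6=1 (all 1) -> maybe => FALSE POSITIVE
query cat: checks bit9=1, bit10=0 (has a 0) -> no => not a false positive
query cow: checks bit1=1, bit2=0 (has a 0) -> no => not a false positive
query dog: checks bit5=1, bit10=0 (has a 0) -> no => not a false positive
query yak: checks bit5=1, bit6=1 (all 1) -> maybe => FALSE POSITIVE
False positives (alphabetical): bee yak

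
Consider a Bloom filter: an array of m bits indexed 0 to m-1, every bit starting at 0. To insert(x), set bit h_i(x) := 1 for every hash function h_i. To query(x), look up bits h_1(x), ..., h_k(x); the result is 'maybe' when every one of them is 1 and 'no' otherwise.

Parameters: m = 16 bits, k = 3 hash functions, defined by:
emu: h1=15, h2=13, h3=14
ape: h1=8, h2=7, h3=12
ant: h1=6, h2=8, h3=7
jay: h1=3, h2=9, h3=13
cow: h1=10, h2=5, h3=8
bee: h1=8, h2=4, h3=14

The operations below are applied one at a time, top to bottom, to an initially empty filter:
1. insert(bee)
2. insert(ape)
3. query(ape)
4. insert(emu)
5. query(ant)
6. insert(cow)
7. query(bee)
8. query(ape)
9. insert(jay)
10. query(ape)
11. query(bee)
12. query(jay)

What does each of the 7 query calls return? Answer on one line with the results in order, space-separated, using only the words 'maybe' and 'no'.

Start: bits=0000000000000000
Op 1: insert bee -> sets bits 4 8 14 -> bits=0000100010000010
Op 2: insert ape -> sets bits 7 8 12 -> bits=0000100110001010
Op 3: query ape -> checks bit7=1, bit8=1, bit12=1 (all 1) -> maybe
Op 4: insert emu -> sets bits 13 14 15 -> bits=0000100110001111
Op 5: query ant -> checks bit6=0, bit7=1, bit8=1 (has a 0) -> no
Op 6: insert cow -> sets bits 5 8 10 -> bits=0000110110101111
Op 7: query bee -> checks bit4=1, bit8=1, bit14=1 (all 1) -> maybe
Op 8: query ape -> checks bit7=1, bit8=1, bit12=1 (all 1) -> maybe
Op 9: insert jay -> sets bits 3 9 13 -> bits=0001110111101111
Op 10: query ape -> checks bit7=1, bit8=1, bit12=1 (all 1) -> maybe
Op 11: query bee -> checks bit4=1, bit8=1, bit14=1 (all 1) -> maybe
Op 12: query jay -> checks bit3=1, bit9=1, bit13=1 (all 1) -> maybe
Query results in order: maybe no maybe maybe maybe maybe maybe

Answer: maybe no maybe maybe maybe maybe maybe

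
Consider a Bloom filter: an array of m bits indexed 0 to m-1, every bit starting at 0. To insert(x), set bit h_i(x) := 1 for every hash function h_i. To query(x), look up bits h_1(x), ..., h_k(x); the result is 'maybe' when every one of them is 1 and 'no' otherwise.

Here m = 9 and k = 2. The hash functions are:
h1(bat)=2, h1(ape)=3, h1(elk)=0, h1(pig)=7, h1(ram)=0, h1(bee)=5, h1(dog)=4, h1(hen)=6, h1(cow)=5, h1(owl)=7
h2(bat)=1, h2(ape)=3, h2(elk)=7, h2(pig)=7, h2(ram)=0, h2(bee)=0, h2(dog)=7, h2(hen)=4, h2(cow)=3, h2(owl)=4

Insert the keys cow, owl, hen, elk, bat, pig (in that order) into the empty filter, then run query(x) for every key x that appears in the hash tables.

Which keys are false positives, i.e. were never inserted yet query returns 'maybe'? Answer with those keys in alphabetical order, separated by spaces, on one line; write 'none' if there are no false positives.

Answer: ape bee dog ram

Derivation:
Start: bits=000000000
After insert 'cow': sets bits 3 5 -> bits=000101000
After insert 'owl': sets bits 4 7 -> bits=000111010
After insert 'hen': sets bits 4 6 -> bits=000111110
After insert 'elk': sets bits 0 7 -> bits=100111110
After insert 'bat': sets bits 1 2 -> bits=111111110
After insert 'pig': sets bits 7 -> bits=111111110
Not inserted: ape bee dog ram — query each against bits=111111110:
query ape: checks bit3=1 (all 1) -> maybe => FALSE POSITIVE
query bee: checks bit0=1, bit5=1 (all 1) -> maybe => FALSE POSITIVE
query dog: checks bit4=1, bit7=1 (all 1) -> maybe => FALSE POSITIVE
query ram: checks bit0=1 (all 1) -> maybe => FALSE POSITIVE
False positives (alphabetical): ape bee dog ram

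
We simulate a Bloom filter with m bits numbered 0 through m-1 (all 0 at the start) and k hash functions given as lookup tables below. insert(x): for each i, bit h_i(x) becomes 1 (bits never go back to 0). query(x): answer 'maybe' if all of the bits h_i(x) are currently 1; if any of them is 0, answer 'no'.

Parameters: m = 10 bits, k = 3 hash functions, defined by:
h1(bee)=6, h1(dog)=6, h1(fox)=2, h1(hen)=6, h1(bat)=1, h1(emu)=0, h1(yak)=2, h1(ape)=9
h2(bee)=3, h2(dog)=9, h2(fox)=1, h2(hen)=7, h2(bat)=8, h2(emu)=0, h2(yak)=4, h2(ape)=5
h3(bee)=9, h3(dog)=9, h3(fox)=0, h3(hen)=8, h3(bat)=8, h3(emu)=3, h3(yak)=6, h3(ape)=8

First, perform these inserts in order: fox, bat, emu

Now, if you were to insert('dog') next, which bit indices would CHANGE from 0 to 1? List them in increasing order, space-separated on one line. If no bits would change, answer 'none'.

Start: bits=0000000000
After insert 'fox': sets bits 0 1 2 -> bits=1110000000
After insert 'bat': sets bits 1 8 -> bits=1110000010
After insert 'emu': sets bits 0 3 -> bits=1111000010
insert 'dog' would touch bits 6 9; currently bit6=0, bit9=0
Bits that are 0 among those (would change 0->1): 6 9

Answer: 6 9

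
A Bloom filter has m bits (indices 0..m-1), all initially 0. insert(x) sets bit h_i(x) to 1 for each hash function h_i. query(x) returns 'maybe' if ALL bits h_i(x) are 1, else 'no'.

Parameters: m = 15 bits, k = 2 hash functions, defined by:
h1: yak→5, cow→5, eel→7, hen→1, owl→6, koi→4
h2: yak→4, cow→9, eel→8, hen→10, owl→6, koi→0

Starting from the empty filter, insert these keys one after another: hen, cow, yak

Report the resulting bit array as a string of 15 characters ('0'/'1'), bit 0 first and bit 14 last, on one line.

Answer: 010011000110000

Derivation:
Start: bits=000000000000000
After insert 'hen': sets bits 1 10 -> bits=010000000010000
After insert 'cow': sets bits 5 9 -> bits=010001000110000
After insert 'yak': sets bits 4 5 -> bits=010011000110000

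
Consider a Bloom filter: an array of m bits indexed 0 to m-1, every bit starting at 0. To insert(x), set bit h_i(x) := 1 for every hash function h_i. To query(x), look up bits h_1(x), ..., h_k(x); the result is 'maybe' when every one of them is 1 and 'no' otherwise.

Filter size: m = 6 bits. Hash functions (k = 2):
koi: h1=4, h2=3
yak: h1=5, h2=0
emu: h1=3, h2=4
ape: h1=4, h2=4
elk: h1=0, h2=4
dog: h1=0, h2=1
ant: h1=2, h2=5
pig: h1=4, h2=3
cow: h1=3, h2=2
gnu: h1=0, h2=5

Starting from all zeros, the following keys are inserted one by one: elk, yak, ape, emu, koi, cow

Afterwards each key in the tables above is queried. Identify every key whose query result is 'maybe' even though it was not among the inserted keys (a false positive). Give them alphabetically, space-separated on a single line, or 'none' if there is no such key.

Answer: ant gnu pig

Derivation:
Start: bits=000000
After insert 'elk': sets bits 0 4 -> bits=100010
After insert 'yak': sets bits 0 5 -> bits=100011
After insert 'ape': sets bits 4 -> bits=100011
After insert 'emu': sets bits 3 4 -> bits=100111
After insert 'koi': sets bits 3 4 -> bits=100111
After insert 'cow': sets bits 2 3 -> bits=101111
Not inserted: ant dog gnu pig — query each against bits=101111:
query ant: checks bit2=1, bit5=1 (all 1) -> maybe => FALSE POSITIVE
query dog: checks bit0=1, bit1=0 (has a 0) -> no => not a false positive
query gnu: checks bit0=1, bit5=1 (all 1) -> maybe => FALSE POSITIVE
query pig: checks bit3=1, bit4=1 (all 1) -> maybe => FALSE POSITIVE
False positives (alphabetical): ant gnu pig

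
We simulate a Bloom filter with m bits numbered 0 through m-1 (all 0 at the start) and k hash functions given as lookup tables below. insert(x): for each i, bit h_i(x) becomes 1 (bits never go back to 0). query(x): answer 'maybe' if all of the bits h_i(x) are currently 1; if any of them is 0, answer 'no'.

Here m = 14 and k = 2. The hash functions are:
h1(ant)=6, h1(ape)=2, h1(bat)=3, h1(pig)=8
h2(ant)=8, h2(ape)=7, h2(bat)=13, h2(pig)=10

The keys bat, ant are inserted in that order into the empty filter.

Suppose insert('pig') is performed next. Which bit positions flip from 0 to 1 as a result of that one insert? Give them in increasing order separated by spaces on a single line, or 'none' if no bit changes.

Start: bits=00000000000000
After insert 'bat': sets bits 3 13 -> bits=00010000000001
After insert 'ant': sets bits 6 8 -> bits=00010010100001
insert 'pig' would touch bits 8 10; currently bit8=1, bit10=0
Bits that are 0 among those (would change 0->1): 10

Answer: 10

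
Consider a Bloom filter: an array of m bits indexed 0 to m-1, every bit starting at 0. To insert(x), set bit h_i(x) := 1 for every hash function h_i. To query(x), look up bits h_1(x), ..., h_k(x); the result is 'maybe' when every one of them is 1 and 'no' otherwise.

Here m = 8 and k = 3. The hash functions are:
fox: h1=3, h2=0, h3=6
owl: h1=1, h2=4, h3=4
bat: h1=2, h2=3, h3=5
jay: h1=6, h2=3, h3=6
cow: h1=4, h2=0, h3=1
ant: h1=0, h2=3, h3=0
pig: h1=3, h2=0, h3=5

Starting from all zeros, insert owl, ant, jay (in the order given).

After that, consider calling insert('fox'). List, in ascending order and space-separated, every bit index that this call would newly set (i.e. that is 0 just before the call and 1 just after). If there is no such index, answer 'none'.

Answer: none

Derivation:
Start: bits=00000000
After insert 'owl': sets bits 1 4 -> bits=01001000
After insert 'ant': sets bits 0 3 -> bits=11011000
After insert 'jay': sets bits 3 6 -> bits=11011010
insert 'fox' would touch bits 0 3 6; currently bit0=1, bit3=1, bit6=1
Bits that are 0 among those (would change 0->1): none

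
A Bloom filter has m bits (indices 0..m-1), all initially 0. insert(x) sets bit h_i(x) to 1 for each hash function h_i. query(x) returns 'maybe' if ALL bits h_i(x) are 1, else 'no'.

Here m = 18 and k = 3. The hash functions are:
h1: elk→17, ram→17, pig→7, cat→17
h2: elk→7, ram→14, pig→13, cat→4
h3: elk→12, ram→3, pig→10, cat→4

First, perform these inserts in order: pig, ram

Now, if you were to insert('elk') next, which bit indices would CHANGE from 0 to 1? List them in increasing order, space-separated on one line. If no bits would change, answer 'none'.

Start: bits=000000000000000000
After insert 'pig': sets bits 7 10 13 -> bits=000000010010010000
After insert 'ram': sets bits 3 14 17 -> bits=000100010010011001
insert 'elk' would touch bits 7 12 17; currently bit7=1, bit12=0, bit17=1
Bits that are 0 among those (would change 0->1): 12

Answer: 12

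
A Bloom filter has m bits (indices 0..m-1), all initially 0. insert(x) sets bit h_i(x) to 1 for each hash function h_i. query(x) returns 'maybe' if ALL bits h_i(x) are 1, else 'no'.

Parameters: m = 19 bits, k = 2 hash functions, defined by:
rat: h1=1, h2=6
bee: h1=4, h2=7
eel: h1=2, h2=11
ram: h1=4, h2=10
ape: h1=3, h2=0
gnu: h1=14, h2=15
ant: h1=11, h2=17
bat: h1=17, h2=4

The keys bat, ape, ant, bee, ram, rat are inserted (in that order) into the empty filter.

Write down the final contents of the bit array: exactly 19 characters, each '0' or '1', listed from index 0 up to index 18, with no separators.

Start: bits=0000000000000000000
After insert 'bat': sets bits 4 17 -> bits=0000100000000000010
After insert 'ape': sets bits 0 3 -> bits=1001100000000000010
After insert 'ant': sets bits 11 17 -> bits=1001100000010000010
After insert 'bee': sets bits 4 7 -> bits=1001100100010000010
After insert 'ram': sets bits 4 10 -> bits=1001100100110000010
After insert 'rat': sets bits 1 6 -> bits=1101101100110000010

Answer: 1101101100110000010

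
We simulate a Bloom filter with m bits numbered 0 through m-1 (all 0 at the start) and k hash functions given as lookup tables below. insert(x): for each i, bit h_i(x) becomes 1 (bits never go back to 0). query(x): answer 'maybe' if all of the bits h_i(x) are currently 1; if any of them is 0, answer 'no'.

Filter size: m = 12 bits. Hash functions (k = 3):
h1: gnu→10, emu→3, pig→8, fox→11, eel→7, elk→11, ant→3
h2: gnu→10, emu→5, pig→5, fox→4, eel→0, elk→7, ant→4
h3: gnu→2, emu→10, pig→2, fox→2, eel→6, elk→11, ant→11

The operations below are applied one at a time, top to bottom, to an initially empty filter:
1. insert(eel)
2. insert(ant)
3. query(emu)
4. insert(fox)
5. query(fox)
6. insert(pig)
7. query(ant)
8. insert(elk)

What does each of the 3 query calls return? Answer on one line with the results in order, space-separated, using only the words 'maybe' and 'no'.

Start: bits=000000000000
Op 1: insert eel -> sets bits 0 6 7 -> bits=100000110000
Op 2: insert ant -> sets bits 3 4 11 -> bits=100110110001
Op 3: query emu -> checks bit3=1, bit5=0, bit10=0 (has a 0) -> no
Op 4: insert fox -> sets bits 2 4 11 -> bits=101110110001
Op 5: query fox -> checks bit2=1, bit4=1, bit11=1 (all 1) -> maybe
Op 6: insert pig -> sets bits 2 5 8 -> bits=101111111001
Op 7: query ant -> checks bit3=1, bit4=1, bit11=1 (all 1) -> maybe
Op 8: insert elk -> sets bits 7 11 -> bits=101111111001
Query results in order: no maybe maybe

Answer: no maybe maybe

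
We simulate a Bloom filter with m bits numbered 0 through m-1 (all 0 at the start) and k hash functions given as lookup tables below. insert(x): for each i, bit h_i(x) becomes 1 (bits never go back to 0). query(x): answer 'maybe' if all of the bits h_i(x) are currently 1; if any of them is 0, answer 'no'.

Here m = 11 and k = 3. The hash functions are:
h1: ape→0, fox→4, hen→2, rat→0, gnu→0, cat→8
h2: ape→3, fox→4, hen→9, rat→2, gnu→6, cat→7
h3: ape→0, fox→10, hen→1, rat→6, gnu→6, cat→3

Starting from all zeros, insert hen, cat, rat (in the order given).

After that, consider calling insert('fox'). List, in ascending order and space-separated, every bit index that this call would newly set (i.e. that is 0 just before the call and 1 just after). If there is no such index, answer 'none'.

Answer: 4 10

Derivation:
Start: bits=00000000000
After insert 'hen': sets bits 1 2 9 -> bits=01100000010
After insert 'cat': sets bits 3 7 8 -> bits=01110001110
After insert 'rat': sets bits 0 2 6 -> bits=11110011110
insert 'fox' would touch bits 4 10; currently bit4=0, bit10=0
Bits that are 0 among those (would change 0->1): 4 10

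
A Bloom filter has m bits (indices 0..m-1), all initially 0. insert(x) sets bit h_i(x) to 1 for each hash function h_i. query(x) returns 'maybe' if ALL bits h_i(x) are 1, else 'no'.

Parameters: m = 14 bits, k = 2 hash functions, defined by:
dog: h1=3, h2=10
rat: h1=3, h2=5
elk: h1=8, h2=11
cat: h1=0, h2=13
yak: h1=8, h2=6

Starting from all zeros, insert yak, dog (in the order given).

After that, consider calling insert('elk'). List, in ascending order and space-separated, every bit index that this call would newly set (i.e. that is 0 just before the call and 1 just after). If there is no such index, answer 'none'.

Answer: 11

Derivation:
Start: bits=00000000000000
After insert 'yak': sets bits 6 8 -> bits=00000010100000
After insert 'dog': sets bits 3 10 -> bits=00010010101000
insert 'elk' would touch bits 8 11; currently bit8=1, bit11=0
Bits that are 0 among those (would change 0->1): 11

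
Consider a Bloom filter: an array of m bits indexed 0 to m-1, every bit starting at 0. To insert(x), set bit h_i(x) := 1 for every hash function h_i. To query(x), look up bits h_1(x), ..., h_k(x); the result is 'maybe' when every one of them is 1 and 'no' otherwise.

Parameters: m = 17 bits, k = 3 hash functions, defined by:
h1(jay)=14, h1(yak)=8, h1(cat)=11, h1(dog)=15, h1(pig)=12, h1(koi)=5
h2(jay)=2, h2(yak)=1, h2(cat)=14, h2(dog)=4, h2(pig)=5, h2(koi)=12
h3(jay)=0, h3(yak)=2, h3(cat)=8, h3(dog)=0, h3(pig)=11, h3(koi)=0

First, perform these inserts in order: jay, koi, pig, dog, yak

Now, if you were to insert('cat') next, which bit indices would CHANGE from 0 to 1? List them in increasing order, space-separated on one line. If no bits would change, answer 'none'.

Answer: none

Derivation:
Start: bits=00000000000000000
After insert 'jay': sets bits 0 2 14 -> bits=10100000000000100
After insert 'koi': sets bits 0 5 12 -> bits=10100100000010100
After insert 'pig': sets bits 5 11 12 -> bits=10100100000110100
After insert 'dog': sets bits 0 4 15 -> bits=10101100000110110
After insert 'yak': sets bits 1 2 8 -> bits=11101100100110110
insert 'cat' would touch bits 8 11 14; currently bit8=1, bit11=1, bit14=1
Bits that are 0 among those (would change 0->1): none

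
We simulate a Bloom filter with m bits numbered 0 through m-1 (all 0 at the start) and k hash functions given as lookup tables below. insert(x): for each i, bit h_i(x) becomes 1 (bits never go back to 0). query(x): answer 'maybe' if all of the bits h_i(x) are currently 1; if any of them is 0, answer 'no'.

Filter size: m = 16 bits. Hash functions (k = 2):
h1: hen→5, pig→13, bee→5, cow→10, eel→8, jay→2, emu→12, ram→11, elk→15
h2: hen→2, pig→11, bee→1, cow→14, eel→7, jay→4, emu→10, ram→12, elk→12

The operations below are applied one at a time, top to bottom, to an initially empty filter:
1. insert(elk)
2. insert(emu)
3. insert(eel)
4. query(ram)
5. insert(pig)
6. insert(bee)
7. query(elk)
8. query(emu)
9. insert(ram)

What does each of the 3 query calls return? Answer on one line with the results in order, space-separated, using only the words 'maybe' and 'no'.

Start: bits=0000000000000000
Op 1: insert elk -> sets bits 12 15 -> bits=0000000000001001
Op 2: insert emu -> sets bits 10 12 -> bits=0000000000101001
Op 3: insert eel -> sets bits 7 8 -> bits=0000000110101001
Op 4: query ram -> checks bit11=0, bit12=1 (has a 0) -> no
Op 5: insert pig -> sets bits 11 13 -> bits=0000000110111101
Op 6: insert bee -> sets bits 1 5 -> bits=0100010110111101
Op 7: query elk -> checks bit12=1, bit15=1 (all 1) -> maybe
Op 8: query emu -> checks bit10=1, bit12=1 (all 1) -> maybe
Op 9: insert ram -> sets bits 11 12 -> bits=0100010110111101
Query results in order: no maybe maybe

Answer: no maybe maybe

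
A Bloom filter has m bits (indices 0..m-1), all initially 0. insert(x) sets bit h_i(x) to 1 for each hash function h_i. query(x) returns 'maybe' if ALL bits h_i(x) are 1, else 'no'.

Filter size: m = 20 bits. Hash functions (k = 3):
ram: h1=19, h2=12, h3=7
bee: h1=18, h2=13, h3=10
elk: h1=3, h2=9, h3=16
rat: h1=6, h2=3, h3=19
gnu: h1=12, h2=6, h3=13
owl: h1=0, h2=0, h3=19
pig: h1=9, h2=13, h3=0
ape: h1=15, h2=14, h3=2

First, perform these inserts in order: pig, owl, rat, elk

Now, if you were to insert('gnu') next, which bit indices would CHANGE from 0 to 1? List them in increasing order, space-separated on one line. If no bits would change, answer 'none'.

Answer: 12

Derivation:
Start: bits=00000000000000000000
After insert 'pig': sets bits 0 9 13 -> bits=10000000010001000000
After insert 'owl': sets bits 0 19 -> bits=10000000010001000001
After insert 'rat': sets bits 3 6 19 -> bits=10010010010001000001
After insert 'elk': sets bits 3 9 16 -> bits=10010010010001001001
insert 'gnu' would touch bits 6 12 13; currently bit6=1, bit12=0, bit13=1
Bits that are 0 among those (would change 0->1): 12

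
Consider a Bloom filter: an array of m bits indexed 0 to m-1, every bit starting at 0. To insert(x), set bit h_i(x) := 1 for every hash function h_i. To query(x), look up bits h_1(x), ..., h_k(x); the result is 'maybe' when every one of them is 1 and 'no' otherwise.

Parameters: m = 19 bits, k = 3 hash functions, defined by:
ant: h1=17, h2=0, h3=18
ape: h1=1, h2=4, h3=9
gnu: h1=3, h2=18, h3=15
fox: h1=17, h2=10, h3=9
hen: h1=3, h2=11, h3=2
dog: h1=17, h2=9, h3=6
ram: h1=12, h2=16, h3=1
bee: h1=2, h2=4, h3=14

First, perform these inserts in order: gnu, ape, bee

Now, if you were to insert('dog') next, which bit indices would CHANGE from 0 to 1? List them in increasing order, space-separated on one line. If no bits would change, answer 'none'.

Answer: 6 17

Derivation:
Start: bits=0000000000000000000
After insert 'gnu': sets bits 3 15 18 -> bits=0001000000000001001
After insert 'ape': sets bits 1 4 9 -> bits=0101100001000001001
After insert 'bee': sets bits 2 4 14 -> bits=0111100001000011001
insert 'dog' would touch bits 6 9 17; currently bit6=0, bit9=1, bit17=0
Bits that are 0 among those (would change 0->1): 6 17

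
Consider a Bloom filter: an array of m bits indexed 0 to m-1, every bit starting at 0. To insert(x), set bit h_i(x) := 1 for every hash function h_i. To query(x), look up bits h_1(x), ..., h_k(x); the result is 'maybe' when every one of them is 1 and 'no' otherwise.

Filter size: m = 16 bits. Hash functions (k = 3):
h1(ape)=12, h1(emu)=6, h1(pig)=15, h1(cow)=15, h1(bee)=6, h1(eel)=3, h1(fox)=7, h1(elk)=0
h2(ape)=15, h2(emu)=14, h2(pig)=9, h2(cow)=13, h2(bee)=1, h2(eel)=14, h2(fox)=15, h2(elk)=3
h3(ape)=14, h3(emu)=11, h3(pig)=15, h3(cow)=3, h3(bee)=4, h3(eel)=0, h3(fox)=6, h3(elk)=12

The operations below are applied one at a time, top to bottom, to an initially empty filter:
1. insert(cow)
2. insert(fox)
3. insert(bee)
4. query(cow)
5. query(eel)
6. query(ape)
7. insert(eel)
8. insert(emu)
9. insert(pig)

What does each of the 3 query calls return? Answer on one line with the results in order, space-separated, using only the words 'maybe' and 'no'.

Answer: maybe no no

Derivation:
Start: bits=0000000000000000
Op 1: insert cow -> sets bits 3 13 15 -> bits=0001000000000101
Op 2: insert fox -> sets bits 6 7 15 -> bits=0001001100000101
Op 3: insert bee -> sets bits 1 4 6 -> bits=0101101100000101
Op 4: query cow -> checks bit3=1, bit13=1, bit15=1 (all 1) -> maybe
Op 5: query eel -> checks bit0=0, bit3=1, bit14=0 (has a 0) -> no
Op 6: query ape -> checks bit12=0, bit14=0, bit15=1 (has a 0) -> no
Op 7: insert eel -> sets bits 0 3 14 -> bits=1101101100000111
Op 8: insert emu -> sets bits 6 11 14 -> bits=1101101100010111
Op 9: insert pig -> sets bits 9 15 -> bits=1101101101010111
Query results in order: maybe no no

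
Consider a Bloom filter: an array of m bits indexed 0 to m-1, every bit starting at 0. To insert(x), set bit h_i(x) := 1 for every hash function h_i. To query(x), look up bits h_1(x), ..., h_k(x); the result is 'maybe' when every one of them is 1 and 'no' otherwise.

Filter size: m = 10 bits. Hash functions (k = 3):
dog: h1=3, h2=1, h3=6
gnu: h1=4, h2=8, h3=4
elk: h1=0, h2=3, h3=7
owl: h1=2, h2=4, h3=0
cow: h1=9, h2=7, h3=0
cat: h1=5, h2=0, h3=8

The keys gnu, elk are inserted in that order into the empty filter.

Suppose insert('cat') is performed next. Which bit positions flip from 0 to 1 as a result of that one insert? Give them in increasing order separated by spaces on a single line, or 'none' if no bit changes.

Answer: 5

Derivation:
Start: bits=0000000000
After insert 'gnu': sets bits 4 8 -> bits=0000100010
After insert 'elk': sets bits 0 3 7 -> bits=1001100110
insert 'cat' would touch bits 0 5 8; currently bit0=1, bit5=0, bit8=1
Bits that are 0 among those (would change 0->1): 5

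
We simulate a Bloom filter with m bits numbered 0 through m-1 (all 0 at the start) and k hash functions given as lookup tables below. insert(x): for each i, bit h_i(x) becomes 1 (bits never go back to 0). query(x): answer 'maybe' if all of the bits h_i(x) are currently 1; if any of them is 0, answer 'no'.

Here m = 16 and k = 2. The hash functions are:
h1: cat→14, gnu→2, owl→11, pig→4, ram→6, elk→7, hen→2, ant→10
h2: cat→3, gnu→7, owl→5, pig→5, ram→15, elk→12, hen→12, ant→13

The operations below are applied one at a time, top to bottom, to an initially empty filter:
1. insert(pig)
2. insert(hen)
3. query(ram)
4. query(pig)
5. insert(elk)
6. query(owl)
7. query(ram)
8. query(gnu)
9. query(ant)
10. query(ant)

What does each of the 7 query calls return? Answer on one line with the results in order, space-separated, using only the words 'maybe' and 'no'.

Answer: no maybe no no maybe no no

Derivation:
Start: bits=0000000000000000
Op 1: insert pig -> sets bits 4 5 -> bits=0000110000000000
Op 2: insert hen -> sets bits 2 12 -> bits=0010110000001000
Op 3: query ram -> checks bit6=0, bit15=0 (has a 0) -> no
Op 4: query pig -> checks bit4=1, bit5=1 (all 1) -> maybe
Op 5: insert elk -> sets bits 7 12 -> bits=0010110100001000
Op 6: query owl -> checks bit5=1, bit11=0 (has a 0) -> no
Op 7: query ram -> checks bit6=0, bit15=0 (has a 0) -> no
Op 8: query gnu -> checks bit2=1, bit7=1 (all 1) -> maybe
Op 9: query ant -> checks bit10=0, bit13=0 (has a 0) -> no
Op 10: query ant -> checks bit10=0, bit13=0 (has a 0) -> no
Query results in order: no maybe no no maybe no no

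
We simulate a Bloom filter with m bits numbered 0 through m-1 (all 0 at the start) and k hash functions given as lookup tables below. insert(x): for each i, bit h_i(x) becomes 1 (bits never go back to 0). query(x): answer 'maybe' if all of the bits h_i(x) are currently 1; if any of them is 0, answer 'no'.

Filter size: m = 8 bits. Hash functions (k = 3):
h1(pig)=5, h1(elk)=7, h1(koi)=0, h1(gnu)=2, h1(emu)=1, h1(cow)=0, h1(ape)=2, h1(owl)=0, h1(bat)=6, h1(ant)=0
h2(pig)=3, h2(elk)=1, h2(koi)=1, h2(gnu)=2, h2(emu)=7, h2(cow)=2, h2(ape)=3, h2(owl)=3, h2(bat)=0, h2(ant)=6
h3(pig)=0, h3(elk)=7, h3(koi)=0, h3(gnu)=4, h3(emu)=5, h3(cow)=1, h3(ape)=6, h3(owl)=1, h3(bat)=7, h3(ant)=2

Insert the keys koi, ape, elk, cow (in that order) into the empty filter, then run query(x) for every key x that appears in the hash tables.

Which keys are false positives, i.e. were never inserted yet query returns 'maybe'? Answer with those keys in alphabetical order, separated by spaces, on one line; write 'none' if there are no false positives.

Start: bits=00000000
After insert 'koi': sets bits 0 1 -> bits=11000000
After insert 'ape': sets bits 2 3 6 -> bits=11110010
After insert 'elk': sets bits 1 7 -> bits=11110011
After insert 'cow': sets bits 0 1 2 -> bits=11110011
Not inserted: ant bat emu gnu owl pig — query each against bits=11110011:
query ant: checks bit0=1, bit2=1, bit6=1 (all 1) -> maybe => FALSE POSITIVE
query bat: checks bit0=1, bit6=1, bit7=1 (all 1) -> maybe => FALSE POSITIVE
query emu: checks bit1=1, bit5=0, bit7=1 (has a 0) -> no => not a false positive
query gnu: checks bit2=1, bit4=0 (has a 0) -> no => not a false positive
query owl: checks bit0=1, bit1=1, bit3=1 (all 1) -> maybe => FALSE POSITIVE
query pig: checks bit0=1, bit3=1, bit5=0 (has a 0) -> no => not a false positive
False positives (alphabetical): ant bat owl

Answer: ant bat owl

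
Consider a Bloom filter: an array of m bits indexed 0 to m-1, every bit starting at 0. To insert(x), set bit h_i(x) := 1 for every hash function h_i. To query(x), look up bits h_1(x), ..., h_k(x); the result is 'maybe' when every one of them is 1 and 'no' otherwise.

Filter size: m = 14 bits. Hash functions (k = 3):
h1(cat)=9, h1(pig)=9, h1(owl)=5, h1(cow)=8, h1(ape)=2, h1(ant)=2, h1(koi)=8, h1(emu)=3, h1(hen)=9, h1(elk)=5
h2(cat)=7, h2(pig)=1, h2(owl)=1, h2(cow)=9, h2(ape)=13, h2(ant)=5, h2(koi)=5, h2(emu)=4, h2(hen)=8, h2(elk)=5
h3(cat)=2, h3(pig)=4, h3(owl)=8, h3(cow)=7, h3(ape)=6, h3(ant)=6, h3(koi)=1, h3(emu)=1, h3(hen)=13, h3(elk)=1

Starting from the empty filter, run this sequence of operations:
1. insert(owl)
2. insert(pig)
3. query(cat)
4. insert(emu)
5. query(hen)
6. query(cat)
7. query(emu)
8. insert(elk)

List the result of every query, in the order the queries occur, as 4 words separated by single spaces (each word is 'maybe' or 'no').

Start: bits=00000000000000
Op 1: insert owl -> sets bits 1 5 8 -> bits=01000100100000
Op 2: insert pig -> sets bits 1 4 9 -> bits=01001100110000
Op 3: query cat -> checks bit2=0, bit7=0, bit9=1 (has a 0) -> no
Op 4: insert emu -> sets bits 1 3 4 -> bits=01011100110000
Op 5: query hen -> checks bit8=1, bit9=1, bit13=0 (has a 0) -> no
Op 6: query cat -> checks bit2=0, bit7=0, bit9=1 (has a 0) -> no
Op 7: query emu -> checks bit1=1, bit3=1, bit4=1 (all 1) -> maybe
Op 8: insert elk -> sets bits 1 5 -> bits=01011100110000
Query results in order: no no no maybe

Answer: no no no maybe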